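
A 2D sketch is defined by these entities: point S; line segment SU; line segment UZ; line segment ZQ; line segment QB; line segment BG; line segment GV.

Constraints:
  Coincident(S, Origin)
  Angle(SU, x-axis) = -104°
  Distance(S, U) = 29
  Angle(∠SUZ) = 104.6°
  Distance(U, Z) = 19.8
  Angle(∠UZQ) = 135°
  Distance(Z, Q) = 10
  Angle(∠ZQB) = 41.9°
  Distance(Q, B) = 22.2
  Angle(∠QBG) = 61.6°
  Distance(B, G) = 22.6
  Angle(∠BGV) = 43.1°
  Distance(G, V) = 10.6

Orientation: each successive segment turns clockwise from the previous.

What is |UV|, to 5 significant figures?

18.886

S is at the origin; SU runs at -104.0° with length 29.0, so U = (-7.0157, -28.139). ∠SUZ = 104.6° gives UZ at -179.40° from the x-axis; with |UZ| = 19.8, Z = (-26.815, -28.346). ∠UZQ = 135.0° gives ZQ at 135.60° from the x-axis; with |ZQ| = 10.0, Q = (-33.959, -21.349). ∠ZQB = 41.9° gives QB at -2.5000° from the x-axis; with |QB| = 22.2, B = (-11.781, -22.318). ∠QBG = 61.6° gives BG at -120.90° from the x-axis; with |BG| = 22.6, G = (-23.387, -41.710). ∠BGV = 43.1° gives GV at 102.20° from the x-axis; with |GV| = 10.6, V = (-25.627, -31.349). Then |UV| = |V − U| = 18.886.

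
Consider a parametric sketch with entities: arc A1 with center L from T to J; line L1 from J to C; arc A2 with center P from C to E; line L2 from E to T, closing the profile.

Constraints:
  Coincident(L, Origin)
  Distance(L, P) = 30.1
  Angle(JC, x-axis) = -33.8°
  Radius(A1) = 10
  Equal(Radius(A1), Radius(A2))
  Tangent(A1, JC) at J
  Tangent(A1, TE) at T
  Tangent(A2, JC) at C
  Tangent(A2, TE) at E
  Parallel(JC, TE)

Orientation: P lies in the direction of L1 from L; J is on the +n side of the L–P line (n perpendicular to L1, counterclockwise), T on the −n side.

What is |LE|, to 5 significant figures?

31.718

Tangency of A1 to both parallel lines with radius 10.0 puts J and T at L ± 10.0·n: J = (5.5630, 8.3098), T = (-5.5630, -8.3098). Equal radii place C and E the same way about P: C = P + 10.0·n = (30.576, -8.4347), E = P − 10.0·n = (19.450, -25.054). Then |LE| = |E − L| = 31.718.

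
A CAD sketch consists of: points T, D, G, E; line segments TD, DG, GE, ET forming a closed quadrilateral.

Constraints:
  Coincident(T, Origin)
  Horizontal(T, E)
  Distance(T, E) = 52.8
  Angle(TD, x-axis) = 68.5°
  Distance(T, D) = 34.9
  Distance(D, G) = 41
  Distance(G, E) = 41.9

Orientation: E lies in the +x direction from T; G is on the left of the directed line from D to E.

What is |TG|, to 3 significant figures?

67.3

T is at the origin; TE is horizontal with |TE| = 52.8 and E in +x, so E = (52.8, 0). TD runs at 68.5° with |TD| = 34.9, so D = (12.8, 32.5). G is determined by |DG| = 41.0 and |GE| = 41.9 together: it lies at the intersection of circle(D, 41.0) and circle(E, 41.9). With |DE| = 51.5, the foot of the radical line on DE is 25.0 from D and the perpendicular offset is √(41.0² − 25.0²) = 32.5. Taking the left-of-DE solution: G = (52.7, 41.9).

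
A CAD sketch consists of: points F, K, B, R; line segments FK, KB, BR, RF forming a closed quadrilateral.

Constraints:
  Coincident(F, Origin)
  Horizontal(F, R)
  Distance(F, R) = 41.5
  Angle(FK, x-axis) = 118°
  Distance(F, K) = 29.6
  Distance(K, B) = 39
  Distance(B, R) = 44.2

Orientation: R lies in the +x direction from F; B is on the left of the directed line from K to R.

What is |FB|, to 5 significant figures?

45.883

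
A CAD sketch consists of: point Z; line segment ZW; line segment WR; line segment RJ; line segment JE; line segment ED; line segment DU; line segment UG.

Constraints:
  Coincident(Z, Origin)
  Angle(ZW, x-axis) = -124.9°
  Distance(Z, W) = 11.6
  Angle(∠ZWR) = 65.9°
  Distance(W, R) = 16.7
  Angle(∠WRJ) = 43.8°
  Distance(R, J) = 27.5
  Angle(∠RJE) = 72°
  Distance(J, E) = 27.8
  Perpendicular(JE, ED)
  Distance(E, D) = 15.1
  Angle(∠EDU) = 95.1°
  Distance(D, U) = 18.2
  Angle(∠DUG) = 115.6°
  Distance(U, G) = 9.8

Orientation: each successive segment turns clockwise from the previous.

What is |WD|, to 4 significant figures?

12.68

Z is at the origin; ZW runs at -124.9° with length 11.6, so W = (-6.637, -9.514). ∠ZWR = 65.9° gives WR at 121.0° from the x-axis; with |WR| = 16.7, R = (-15.24, 4.801). ∠WRJ = 43.8° gives RJ at -15.20° from the x-axis; with |RJ| = 27.5, J = (11.30, -2.409). ∠RJE = 72.0° gives JE at -123.2° from the x-axis; with |JE| = 27.8, E = (-3.922, -25.67). The perpendicularity gives ED at right angles to JE, so ED runs at 146.8°; with |ED| = 15.1, D = (-16.56, -17.40). Then |WD| = |D − W| = 12.68.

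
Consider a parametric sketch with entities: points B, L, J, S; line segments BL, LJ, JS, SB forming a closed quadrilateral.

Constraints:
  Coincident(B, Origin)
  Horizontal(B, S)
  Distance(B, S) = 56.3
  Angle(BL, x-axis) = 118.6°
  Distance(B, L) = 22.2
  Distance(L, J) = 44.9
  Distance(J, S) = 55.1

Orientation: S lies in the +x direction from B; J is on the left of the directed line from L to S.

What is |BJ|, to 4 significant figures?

52.57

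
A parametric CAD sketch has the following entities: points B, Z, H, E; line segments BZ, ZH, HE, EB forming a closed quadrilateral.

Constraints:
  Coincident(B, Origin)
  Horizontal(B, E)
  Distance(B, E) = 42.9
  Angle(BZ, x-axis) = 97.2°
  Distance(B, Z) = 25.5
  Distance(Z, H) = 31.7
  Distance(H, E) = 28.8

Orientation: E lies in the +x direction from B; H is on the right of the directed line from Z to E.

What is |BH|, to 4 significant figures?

14.18

Checks: B.y = 0.00, E.y = 0.00 ✓; |ZH| = 31.70 ✓; |HE| = 28.80 ✓.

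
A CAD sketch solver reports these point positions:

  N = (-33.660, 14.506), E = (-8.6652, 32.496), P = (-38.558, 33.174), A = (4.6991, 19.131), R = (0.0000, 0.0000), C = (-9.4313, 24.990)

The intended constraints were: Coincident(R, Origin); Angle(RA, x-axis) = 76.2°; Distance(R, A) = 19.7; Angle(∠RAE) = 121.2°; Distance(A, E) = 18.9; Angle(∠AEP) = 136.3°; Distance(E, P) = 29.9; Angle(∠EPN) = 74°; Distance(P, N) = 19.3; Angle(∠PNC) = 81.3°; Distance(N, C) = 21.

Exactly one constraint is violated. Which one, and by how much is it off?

Distance(N, C) = 21 — off by 5.40.

R = (0.00, 0.00) ✓; RA at 76.20° ✓; |RA| = 19.70 ✓; ∠RAE = 121.2° ✓; |AE| = 18.90 ✓; ∠AEP = 136.3° ✓; |EP| = 29.90 ✓; ∠EPN = 74.00° ✓; |PN| = 19.30 ✓; ∠PNC = 81.30° ✓; |NC| = 26.40 ✗.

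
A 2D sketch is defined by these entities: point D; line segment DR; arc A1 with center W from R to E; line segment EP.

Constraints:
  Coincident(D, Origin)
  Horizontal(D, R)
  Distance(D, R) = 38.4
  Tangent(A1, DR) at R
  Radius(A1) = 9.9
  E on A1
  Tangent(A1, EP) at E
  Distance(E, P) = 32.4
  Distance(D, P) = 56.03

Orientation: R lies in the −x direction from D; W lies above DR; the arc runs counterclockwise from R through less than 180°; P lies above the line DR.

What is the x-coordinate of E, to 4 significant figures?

-28.70

Checks: |WE| = 9.900 ✓; ∠(WE, EP) = 90.00° ✓; |EP| = 32.40 ✓; |DP| = 56.03 ✓.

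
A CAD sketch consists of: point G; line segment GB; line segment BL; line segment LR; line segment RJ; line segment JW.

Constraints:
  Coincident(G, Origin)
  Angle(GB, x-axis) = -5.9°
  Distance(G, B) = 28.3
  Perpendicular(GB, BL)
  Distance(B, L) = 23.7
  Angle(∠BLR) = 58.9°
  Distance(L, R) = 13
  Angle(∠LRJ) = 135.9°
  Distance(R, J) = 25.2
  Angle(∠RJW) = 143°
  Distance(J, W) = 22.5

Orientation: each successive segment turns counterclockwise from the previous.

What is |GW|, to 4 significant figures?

34.14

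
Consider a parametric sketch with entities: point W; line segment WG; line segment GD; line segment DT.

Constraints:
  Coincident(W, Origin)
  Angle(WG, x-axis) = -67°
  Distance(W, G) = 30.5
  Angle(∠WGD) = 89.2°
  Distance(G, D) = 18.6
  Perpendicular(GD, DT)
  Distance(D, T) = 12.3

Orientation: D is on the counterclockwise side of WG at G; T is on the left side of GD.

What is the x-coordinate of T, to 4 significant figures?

23.97

W is at the origin; WG runs at -67.0° with length 30.5, so G = 30.5·(cos -67.0°, sin -67.0°) = (11.92, -28.08). ∠WGD = 89.2°, so GD runs at -67.0° + (180° − 89.2°) = 23.80° from the x-axis; with |GD| = 18.6, D = G + 18.6·(cos 23.80°, sin 23.80°) = (28.94, -20.57). GD ⟂ DT; with |DT| = 12.3 on the left of GD, T = D + 12.3·(-0.4035, 0.9150) = (23.97, -9.315). So T.x = 23.97.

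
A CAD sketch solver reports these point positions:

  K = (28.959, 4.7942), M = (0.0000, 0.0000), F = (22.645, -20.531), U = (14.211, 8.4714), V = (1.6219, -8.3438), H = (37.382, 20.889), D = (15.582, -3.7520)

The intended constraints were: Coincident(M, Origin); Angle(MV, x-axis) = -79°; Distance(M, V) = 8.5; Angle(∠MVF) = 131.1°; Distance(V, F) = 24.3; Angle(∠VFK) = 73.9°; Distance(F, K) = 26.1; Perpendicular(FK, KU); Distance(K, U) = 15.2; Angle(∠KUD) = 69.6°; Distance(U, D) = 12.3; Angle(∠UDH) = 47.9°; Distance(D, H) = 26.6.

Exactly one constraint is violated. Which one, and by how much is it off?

Distance(D, H) = 26.6 — off by 6.30.

M = (0.00, 0.00) ✓; MV at -79.00° ✓; |MV| = 8.500 ✓; ∠MVF = 131.1° ✓; |VF| = 24.30 ✓; ∠VFK = 73.90° ✓; |FK| = 26.10 ✓; ∠(FK, KU) = 90.00° ✓; |KU| = 15.20 ✓; ∠KUD = 69.60° ✓; |UD| = 12.30 ✓; ∠UDH = 47.90° ✓; |DH| = 32.90 ✗.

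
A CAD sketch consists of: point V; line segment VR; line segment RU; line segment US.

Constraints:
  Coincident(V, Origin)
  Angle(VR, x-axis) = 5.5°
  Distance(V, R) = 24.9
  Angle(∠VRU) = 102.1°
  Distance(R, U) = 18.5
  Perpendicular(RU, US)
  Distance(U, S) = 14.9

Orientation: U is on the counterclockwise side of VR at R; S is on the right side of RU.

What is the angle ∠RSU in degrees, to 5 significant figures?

51.152°

∠VRU = 102.1°, so RU runs at 5.5° + (180° − 102.1°) = 83.400° from the x-axis; with |RU| = 18.5, U = R + 18.5·(cos 83.400°, sin 83.400°) = (26.912, 20.764). The perpendicularity gives US at right angles to RU; with |US| = 14.9 on the right of RU, S = U + 14.9·(0.99337, -0.11494) = (41.713, 19.051). Then cos ∠RSU = SR·SU / (|SR||SU|), giving 51.152°.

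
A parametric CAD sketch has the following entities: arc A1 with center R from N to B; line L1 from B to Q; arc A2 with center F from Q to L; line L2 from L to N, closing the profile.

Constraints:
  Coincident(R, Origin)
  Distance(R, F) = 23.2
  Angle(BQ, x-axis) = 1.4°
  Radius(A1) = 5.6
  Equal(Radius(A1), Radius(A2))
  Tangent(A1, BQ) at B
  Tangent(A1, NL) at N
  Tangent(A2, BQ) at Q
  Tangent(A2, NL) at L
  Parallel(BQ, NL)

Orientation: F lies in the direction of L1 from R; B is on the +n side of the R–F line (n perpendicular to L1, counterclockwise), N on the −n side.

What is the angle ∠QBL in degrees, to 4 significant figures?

25.77°

Tangency of A1 to both parallel lines with radius 5.6 puts B and N at R ± 5.6·n: B = (-0.1368, 5.598), N = (0.1368, -5.598). Equal radii place Q and L the same way about F: Q = F + 5.6·n = (23.06, 6.165), L = F − 5.6·n = (23.33, -5.032). Then cos ∠QBL = BQ·BL / (|BQ||BL|), giving 25.77°.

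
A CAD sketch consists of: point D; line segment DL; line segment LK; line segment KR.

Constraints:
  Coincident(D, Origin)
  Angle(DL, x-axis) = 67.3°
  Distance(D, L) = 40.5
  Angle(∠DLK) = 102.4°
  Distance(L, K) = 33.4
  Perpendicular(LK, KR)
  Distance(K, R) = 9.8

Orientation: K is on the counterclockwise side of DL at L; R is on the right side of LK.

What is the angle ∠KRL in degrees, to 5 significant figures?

73.648°

∠DLK = 102.4°, so LK runs at 67.3° + (180° − 102.4°) = 144.90° from the x-axis; with |LK| = 33.4, K = L + 33.4·(cos 144.90°, sin 144.90°) = (-11.697, 56.568). The perpendicularity gives KR at right angles to LK; with |KR| = 9.8 on the right of LK, R = K + 9.8·(0.57501, 0.81815) = (-6.0620, 64.586). Then cos ∠KRL = RK·RL / (|RK||RL|), giving 73.648°.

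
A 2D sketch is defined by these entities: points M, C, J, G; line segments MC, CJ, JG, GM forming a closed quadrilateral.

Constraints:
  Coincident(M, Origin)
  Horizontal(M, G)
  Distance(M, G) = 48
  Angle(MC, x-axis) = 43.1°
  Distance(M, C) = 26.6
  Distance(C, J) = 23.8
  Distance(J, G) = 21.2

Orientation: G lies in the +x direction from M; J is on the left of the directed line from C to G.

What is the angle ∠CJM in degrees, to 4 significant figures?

19.67°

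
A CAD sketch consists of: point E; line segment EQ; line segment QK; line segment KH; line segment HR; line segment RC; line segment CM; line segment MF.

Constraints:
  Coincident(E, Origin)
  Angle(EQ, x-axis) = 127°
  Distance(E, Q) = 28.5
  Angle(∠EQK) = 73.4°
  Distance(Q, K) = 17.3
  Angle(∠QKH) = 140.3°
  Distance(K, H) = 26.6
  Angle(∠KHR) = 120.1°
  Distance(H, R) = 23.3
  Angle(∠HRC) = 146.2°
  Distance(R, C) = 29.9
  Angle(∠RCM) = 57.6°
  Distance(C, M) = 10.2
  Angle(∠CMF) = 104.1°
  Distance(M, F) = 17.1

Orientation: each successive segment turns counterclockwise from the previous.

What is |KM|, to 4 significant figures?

52.20

E is at the origin; EQ runs at 127.0° with length 28.5, so Q = (-17.15, 22.76). ∠EQK = 73.4° gives QK at -126.4° from the x-axis; with |QK| = 17.3, K = (-27.42, 8.836). ∠QKH = 140.3° gives KH at -86.70° from the x-axis; with |KH| = 26.6, H = (-25.89, -17.72). ∠KHR = 120.1° gives HR at -26.80° from the x-axis; with |HR| = 23.3, R = (-5.089, -28.22). ∠HRC = 146.2° gives RC at 7.000° from the x-axis; with |RC| = 29.9, C = (24.59, -24.58). ∠RCM = 57.6° gives CM at 129.4° from the x-axis; with |CM| = 10.2, M = (18.11, -16.70). Then |KM| = |M − K| = 52.20.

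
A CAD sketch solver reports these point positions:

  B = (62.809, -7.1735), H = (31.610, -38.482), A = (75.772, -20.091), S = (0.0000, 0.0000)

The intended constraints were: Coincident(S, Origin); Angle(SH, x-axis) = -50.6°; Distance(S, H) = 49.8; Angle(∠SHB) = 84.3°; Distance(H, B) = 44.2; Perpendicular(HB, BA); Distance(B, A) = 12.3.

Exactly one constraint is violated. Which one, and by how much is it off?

Distance(B, A) = 12.3 — off by 6.00.

S = (0.00, 0.00) ✓; SH at -50.60° ✓; |SH| = 49.80 ✓; ∠SHB = 84.30° ✓; |HB| = 44.20 ✓; ∠(HB, BA) = 90.00° ✓; |BA| = 18.30 ✗.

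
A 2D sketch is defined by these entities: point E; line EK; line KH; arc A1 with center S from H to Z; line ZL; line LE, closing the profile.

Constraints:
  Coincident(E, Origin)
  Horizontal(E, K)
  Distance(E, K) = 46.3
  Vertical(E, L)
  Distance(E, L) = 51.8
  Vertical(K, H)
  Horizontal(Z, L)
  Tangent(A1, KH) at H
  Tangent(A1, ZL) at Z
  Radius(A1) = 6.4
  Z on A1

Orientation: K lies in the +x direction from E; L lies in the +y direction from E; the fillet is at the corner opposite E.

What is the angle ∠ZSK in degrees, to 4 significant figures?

172.0°

E is at the origin; E and K share the same y with |EK| = 46.3 and K on the +x side, so K = (46.30, 0.000). E and L share the same x with |EL| = 51.8 and L on the +y side, so L = (0.000, 51.80). The virtual corner opposite E is at (46.30, 51.80). Tangency of A1 to KH means the radius SH is perpendicular to KH and the tangent condition forces SZ to be normal to ZL, with radius 6.4, so the center S sits 6.4 in from both sides at S = (39.90, 45.40). That places the tangent points at H = (46.30, 45.40) on KH and Z = (39.90, 51.80) on ZL. Then cos ∠ZSK = SZ·SK / (|SZ||SK|), giving 172.0°.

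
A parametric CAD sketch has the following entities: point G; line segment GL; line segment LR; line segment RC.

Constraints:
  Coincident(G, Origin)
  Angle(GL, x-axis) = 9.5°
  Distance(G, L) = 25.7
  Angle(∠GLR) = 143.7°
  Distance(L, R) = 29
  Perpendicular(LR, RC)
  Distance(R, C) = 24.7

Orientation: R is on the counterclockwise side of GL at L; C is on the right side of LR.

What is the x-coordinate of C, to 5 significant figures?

63.273

G is at the origin; GL runs at 9.5° with length 25.7, so L = 25.7·(cos 9.5°, sin 9.5°) = (25.348, 4.2417). ∠GLR = 143.7°, so LR runs at 9.5° + (180° − 143.7°) = 45.800° from the x-axis; with |LR| = 29.0, R = L + 29.0·(cos 45.800°, sin 45.800°) = (45.565, 25.032). LR ⟂ RC; with |RC| = 24.7 on the right of LR, C = R + 24.7·(0.71691, -0.69717) = (63.273, 7.8122). So C.x = 63.273.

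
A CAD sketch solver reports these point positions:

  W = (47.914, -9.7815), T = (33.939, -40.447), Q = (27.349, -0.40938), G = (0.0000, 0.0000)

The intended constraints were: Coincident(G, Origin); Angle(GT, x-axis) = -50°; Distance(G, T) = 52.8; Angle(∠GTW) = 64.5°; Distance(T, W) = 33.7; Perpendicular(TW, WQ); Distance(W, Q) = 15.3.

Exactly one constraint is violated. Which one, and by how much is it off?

Distance(W, Q) = 15.3 — off by 7.30.

G = (0.00, 0.00) ✓; GT at -50.00° ✓; |GT| = 52.80 ✓; ∠GTW = 64.50° ✓; |TW| = 33.70 ✓; ∠(TW, WQ) = 90.00° ✓; |WQ| = 22.60 ✗.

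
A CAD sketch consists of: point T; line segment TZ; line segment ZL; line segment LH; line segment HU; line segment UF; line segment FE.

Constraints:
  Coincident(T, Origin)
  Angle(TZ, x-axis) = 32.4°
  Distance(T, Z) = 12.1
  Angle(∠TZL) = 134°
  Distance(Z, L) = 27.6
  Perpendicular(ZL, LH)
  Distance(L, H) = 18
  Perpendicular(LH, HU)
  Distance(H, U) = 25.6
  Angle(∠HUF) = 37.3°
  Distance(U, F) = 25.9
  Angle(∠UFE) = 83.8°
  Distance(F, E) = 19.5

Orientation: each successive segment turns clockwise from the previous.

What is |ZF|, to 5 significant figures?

22.720

T is at the origin; TZ runs at 32.4° with length 12.1, so Z = (10.216, 6.4835). ∠TZL = 134.0° gives ZL at -13.600° from the x-axis; with |ZL| = 27.6, L = (37.042, -0.0064181). The perpendicularity gives LH at right angles to ZL, so LH runs at -103.60°; with |LH| = 18.0, H = (32.810, -17.502). LH is perpendicular to HU, so HU runs at 166.40°; with |HU| = 25.6, U = (7.9277, -11.482). ∠HUF = 37.3° gives UF at 23.700° from the x-axis; with |UF| = 25.9, F = (31.643, -1.0716). Then |ZF| = |F − Z| = 22.720.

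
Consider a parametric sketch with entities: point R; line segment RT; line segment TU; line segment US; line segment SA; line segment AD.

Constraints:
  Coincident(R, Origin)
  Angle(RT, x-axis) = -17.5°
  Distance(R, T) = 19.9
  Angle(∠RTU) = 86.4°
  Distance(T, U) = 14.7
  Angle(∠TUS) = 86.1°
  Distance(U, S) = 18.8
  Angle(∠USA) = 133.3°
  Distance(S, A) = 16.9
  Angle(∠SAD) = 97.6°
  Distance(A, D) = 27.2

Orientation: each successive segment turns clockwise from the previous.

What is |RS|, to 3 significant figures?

12.2

∠RTU = 86.4° gives TU at -111° from the x-axis; with |TU| = 14.7, U = (13.7, -19.7). ∠TUS = 86.1° gives US at 155° from the x-axis; with |US| = 18.8, S = (-3.35, -11.8). Then |RS| = |S − R| = 12.2.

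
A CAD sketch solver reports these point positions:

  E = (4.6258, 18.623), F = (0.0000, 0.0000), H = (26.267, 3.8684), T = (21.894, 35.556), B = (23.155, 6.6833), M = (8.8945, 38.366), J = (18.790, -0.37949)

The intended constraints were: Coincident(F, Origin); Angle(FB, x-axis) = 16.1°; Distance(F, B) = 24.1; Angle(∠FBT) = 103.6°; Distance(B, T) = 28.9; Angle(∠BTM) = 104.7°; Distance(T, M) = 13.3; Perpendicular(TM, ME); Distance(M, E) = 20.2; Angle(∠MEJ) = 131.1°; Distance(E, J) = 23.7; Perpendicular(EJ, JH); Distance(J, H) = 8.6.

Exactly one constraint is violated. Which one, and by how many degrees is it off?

Perpendicular(EJ, JH) — off by 7.10°.

F = (0.00, 0.00) ✓; FB at 16.10° ✓; |FB| = 24.10 ✓; ∠FBT = 103.6° ✓; |BT| = 28.90 ✓; ∠BTM = 104.7° ✓; |TM| = 13.30 ✓; ∠(TM, ME) = 90.00° ✓; |ME| = 20.20 ✓; ∠MEJ = 131.1° ✓; |EJ| = 23.70 ✓; ∠(EJ, JH) = 82.90° ✗; |JH| = 8.599 ✓.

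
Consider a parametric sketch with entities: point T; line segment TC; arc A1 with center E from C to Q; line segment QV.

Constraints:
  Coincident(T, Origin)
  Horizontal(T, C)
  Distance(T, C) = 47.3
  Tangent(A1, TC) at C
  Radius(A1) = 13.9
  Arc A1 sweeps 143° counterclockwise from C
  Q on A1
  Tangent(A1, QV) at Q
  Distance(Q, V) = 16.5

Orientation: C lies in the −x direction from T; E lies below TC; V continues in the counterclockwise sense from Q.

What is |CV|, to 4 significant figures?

35.26

T is at the origin; TC is horizontal with |TC| = 47.3 and C on the −x side, so C = (-47.30, 0.000). A1 meets TC tangentially, so EC is at right angles to TC, so E = C + (0, -13.9) = (-47.30, -13.90). On A1, C sits at bearing 90° from E; a 143° counterclockwise sweep puts Q at bearing 233°, so Q = E + 13.9·(cos 233°, sin 233°) = (-55.67, -25.00). Tangency of A1 to QV means the radius EQ is perpendicular to QV, so QV runs along (−sin 233°, cos 233°); with |QV| = 16.5, V = (-42.49, -34.93). Then |CV| = |V − C| = 35.26.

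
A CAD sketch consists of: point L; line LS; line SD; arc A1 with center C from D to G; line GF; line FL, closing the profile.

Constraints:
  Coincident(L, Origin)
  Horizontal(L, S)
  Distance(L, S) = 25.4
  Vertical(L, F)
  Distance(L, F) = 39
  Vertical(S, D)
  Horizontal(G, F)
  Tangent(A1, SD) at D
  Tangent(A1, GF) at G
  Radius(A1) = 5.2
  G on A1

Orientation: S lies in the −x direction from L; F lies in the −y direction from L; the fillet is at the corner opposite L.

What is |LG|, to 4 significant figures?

43.92

L is at the origin; L and S share the same y with |LS| = 25.4 and S on the −x side, so S = (-25.40, 0.000). L and F share the same x with |LF| = 39.0 and F on the −y side, so F = (0.000, -39.00). The virtual corner opposite L is at (-25.40, -39.00). The tangent condition forces CD to be normal to SD and the tangent condition forces CG to be normal to GF, with radius 5.2, so the center C sits 5.2 in from both sides at C = (-20.20, -33.80). That places the tangent points at D = (-25.40, -33.80) on SD and G = (-20.20, -39.00) on GF. Then |LG| = |G − L| = 43.92.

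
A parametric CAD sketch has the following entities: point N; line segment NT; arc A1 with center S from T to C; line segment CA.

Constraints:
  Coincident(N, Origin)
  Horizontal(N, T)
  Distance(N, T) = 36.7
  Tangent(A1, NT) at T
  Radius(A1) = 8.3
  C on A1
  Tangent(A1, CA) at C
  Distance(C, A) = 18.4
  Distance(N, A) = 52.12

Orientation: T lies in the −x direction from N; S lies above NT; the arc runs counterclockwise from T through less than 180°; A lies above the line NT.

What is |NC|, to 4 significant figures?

34.28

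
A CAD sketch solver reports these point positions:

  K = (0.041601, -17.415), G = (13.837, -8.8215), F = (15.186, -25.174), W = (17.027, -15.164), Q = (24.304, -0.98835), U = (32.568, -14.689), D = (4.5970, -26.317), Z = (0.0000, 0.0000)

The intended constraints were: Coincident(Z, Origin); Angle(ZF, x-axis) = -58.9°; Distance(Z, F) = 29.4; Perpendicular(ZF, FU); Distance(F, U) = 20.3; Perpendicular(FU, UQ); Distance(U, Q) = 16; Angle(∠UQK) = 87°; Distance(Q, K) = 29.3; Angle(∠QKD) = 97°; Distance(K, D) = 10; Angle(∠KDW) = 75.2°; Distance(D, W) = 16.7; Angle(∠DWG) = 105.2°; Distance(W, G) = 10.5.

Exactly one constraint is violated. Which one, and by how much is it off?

Distance(W, G) = 10.5 — off by 3.40.

Z = (0.00, 0.00) ✓; ZF at -58.90° ✓; |ZF| = 29.40 ✓; ∠(ZF, FU) = 90.00° ✓; |FU| = 20.30 ✓; ∠(FU, UQ) = 90.00° ✓; |UQ| = 16.00 ✓; ∠UQK = 87.00° ✓; |QK| = 29.30 ✓; ∠QKD = 97.00° ✓; |KD| = 10.00 ✓; ∠KDW = 75.20° ✓; |DW| = 16.70 ✓; ∠DWG = 105.2° ✓; |WG| = 7.100 ✗.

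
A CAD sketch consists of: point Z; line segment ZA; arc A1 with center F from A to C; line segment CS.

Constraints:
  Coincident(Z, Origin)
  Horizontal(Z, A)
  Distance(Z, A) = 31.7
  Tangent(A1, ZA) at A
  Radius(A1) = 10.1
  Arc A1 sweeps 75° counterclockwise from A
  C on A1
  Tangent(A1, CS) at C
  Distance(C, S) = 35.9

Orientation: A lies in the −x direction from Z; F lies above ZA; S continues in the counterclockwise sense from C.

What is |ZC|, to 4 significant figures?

23.19

Z is at the origin; ZA is horizontal with |ZA| = 31.7 and A on the −x side, so A = (-31.70, 0.000). Tangency of A1 to ZA means the radius FA is perpendicular to ZA, so F = A + (0, 10.1) = (-31.70, 10.10). On A1, A sits at bearing -90° from F; a 75° counterclockwise sweep puts C at bearing -15°, so C = F + 10.1·(cos -15°, sin -15°) = (-21.94, 7.486). Then |ZC| = |C − Z| = 23.19.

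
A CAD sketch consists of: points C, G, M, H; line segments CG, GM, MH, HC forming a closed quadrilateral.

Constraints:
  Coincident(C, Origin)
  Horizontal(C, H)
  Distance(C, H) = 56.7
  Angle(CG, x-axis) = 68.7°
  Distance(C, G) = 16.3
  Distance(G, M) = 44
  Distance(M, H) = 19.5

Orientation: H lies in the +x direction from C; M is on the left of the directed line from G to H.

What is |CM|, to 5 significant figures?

53.050

Checks: |GM| = 44.00 ✓; |MH| = 19.50 ✓.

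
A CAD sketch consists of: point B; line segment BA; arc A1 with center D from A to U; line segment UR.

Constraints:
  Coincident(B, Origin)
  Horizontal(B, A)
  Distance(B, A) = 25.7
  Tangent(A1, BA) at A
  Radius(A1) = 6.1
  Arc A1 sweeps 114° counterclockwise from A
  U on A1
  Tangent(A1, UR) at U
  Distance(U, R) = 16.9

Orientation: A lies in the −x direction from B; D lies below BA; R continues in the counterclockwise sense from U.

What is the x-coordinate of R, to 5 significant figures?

-24.399

B is at the origin; B and A share the same y with |BA| = 25.7 and A on the −x side, so A = (-25.700, 0.0000). Since A1 is tangent to BA there, DA ⟂ BA, so D = A + (0, -6.1) = (-25.700, -6.1000). On A1, A sits at bearing 90° from D; a 114° counterclockwise sweep puts U at bearing 204°, so U = D + 6.1·(cos 204°, sin 204°) = (-31.273, -8.5811). A1 meets UR tangentially, so DU is at right angles to UR, so UR runs along (−sin 204°, cos 204°); with |UR| = 16.9, R = (-24.399, -24.020). So R.x = -24.399.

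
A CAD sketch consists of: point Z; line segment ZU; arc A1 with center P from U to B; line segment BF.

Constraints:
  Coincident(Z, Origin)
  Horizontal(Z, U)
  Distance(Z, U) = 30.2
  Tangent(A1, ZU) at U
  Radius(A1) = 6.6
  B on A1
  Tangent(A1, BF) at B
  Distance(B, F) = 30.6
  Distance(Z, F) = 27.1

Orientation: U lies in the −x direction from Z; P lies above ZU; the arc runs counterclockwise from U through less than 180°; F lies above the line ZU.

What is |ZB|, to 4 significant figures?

25.16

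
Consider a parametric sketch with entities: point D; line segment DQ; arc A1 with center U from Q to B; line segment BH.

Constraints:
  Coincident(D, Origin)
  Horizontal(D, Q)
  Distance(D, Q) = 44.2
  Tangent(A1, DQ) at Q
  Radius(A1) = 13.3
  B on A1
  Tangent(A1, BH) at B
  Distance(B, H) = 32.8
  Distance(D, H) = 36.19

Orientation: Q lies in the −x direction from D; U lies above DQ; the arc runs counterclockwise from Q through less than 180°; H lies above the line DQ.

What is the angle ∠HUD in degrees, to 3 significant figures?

50.6°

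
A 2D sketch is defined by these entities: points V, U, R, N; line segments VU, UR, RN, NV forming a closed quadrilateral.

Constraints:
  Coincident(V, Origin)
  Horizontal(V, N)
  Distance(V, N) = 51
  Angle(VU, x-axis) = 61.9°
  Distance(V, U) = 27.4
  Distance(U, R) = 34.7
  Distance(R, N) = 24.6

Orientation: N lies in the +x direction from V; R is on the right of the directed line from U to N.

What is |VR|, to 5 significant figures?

28.464

Checks: |UR| = 34.70 ✓; |RN| = 24.60 ✓.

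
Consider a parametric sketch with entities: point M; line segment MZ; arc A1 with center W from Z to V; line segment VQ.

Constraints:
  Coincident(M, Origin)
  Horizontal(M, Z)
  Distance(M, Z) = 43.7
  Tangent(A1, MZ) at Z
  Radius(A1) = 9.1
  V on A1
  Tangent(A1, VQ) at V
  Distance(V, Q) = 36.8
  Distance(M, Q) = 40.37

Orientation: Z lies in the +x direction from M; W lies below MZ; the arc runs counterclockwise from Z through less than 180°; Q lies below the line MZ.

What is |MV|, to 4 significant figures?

36.11

M is at the origin; M and Z share the same y with |MZ| = 43.7 and Z on the +x side, so Z = (43.70, 0.000). Since A1 is tangent to MZ there, WZ ⟂ MZ, so W = Z + (0, -9.1) = (43.70, -9.100). Since WV ⟂ VQ (tangency), |WQ| = √(9.1² + 36.8²) = 37.91 regardless of where V sits on A1. So Q lies on both circle(M, 40.37) and circle(W, 37.91); the below-MZ intersection is Q = (17.42, -36.42). V is the foot of the tangent from Q: V = (35.82, -4.550).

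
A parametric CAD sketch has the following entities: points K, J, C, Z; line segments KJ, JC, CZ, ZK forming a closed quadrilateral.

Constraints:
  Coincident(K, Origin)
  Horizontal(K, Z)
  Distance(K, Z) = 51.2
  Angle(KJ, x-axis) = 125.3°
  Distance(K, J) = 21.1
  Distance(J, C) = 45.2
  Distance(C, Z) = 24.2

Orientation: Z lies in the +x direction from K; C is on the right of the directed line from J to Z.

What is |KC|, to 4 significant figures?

27.80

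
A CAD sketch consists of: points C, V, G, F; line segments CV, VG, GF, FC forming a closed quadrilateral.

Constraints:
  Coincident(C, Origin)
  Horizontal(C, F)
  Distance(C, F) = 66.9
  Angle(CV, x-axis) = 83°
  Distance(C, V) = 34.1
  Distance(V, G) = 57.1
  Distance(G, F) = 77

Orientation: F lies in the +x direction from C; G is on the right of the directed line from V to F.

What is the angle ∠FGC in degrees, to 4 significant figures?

56.13°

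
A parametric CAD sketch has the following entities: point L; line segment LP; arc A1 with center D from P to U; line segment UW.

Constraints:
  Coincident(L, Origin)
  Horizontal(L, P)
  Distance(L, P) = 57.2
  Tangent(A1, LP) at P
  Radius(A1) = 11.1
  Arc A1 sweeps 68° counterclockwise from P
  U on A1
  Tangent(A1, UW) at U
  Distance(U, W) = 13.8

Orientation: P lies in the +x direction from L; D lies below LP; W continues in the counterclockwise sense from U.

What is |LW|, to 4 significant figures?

46.17

L is at the origin; LP is horizontal with |LP| = 57.2 and P on the +x side, so P = (57.20, 0.000). The tangent condition forces DP to be normal to LP, so D = P + (0, -11.1) = (57.20, -11.10). On A1, P sits at bearing 90° from D; a 68° counterclockwise sweep puts U at bearing 158°, so U = D + 11.1·(cos 158°, sin 158°) = (46.91, -6.942). Tangency of A1 to UW means the radius DU is perpendicular to UW, so UW runs along (−sin 158°, cos 158°); with |UW| = 13.8, W = (41.74, -19.74). Then |LW| = |W − L| = 46.17.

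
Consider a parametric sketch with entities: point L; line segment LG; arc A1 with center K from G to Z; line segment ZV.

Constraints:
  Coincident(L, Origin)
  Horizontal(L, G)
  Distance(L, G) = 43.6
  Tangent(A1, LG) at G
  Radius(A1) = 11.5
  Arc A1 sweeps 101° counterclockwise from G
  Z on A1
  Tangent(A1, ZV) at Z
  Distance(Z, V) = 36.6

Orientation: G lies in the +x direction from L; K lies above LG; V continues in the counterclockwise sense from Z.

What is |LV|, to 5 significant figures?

68.973

On A1, G sits at bearing -90° from K; a 101° counterclockwise sweep puts Z at bearing 11°, so Z = K + 11.5·(cos 11°, sin 11°) = (54.889, 13.694). A1 meets ZV tangentially, so KZ is at right angles to ZV, so ZV runs along (−sin 11°, cos 11°); with |ZV| = 36.6, V = (47.905, 49.622). Then |LV| = |V − L| = 68.973.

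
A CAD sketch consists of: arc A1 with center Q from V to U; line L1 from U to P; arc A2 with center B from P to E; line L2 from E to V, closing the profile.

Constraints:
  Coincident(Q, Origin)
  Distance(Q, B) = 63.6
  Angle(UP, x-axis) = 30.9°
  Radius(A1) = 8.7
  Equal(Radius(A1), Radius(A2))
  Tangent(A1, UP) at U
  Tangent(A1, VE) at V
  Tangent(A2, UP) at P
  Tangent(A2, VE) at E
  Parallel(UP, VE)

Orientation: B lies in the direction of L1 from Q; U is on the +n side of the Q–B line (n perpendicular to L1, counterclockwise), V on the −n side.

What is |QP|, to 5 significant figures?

64.192

The slot axis is L1's direction at 30.9°, so u = (cos 30.9°, sin 30.9°) = (0.85806, 0.51354) and n = (−sin 30.9°, cos 30.9°) = (-0.51354, 0.85806). Q is at the origin and B lies 63.6 along u from Q, so B = 63.6·u = (54.573, 32.661). Tangency of A1 to both parallel lines with radius 8.7 puts U and V at Q ± 8.7·n: U = (-4.4678, 7.4652), V = (4.4678, -7.4652). Equal radii place P and E the same way about B: P = B + 8.7·n = (50.105, 40.126), E = B − 8.7·n = (59.041, 25.196). Then |QP| = |P − Q| = 64.192.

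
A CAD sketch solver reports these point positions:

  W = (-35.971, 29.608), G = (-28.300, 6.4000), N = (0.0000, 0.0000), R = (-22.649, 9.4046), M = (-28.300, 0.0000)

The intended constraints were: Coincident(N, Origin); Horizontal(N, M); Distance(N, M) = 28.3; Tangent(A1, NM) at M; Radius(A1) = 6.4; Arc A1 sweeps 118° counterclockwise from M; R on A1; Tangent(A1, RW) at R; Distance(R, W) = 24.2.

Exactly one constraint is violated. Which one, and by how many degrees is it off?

Tangent(A1, RW) at R — off by 5.40°.

N = (0.00, 0.00) ✓; N.y = 0.00, M.y = 0.00 ✓; |NM| = 28.30 ✓; ∠(GM, MN) = 90.00° ✓; |GM| = 6.400 ✓; bearing(G→R) − bearing(G→M) = 118.0° ✓; |GR| = 6.400 ✓; ∠(GR, RW) = 84.60° ✗; |RW| = 24.20 ✓.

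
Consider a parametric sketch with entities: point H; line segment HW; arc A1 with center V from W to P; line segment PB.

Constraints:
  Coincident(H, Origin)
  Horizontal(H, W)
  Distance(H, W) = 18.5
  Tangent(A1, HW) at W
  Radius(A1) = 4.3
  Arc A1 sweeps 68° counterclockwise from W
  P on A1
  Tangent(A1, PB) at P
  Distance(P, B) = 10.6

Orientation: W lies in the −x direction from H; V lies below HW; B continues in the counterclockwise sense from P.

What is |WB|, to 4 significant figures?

14.83

On A1, W sits at bearing 90° from V; a 68° counterclockwise sweep puts P at bearing 158°, so P = V + 4.3·(cos 158°, sin 158°) = (-22.49, -2.689). Tangency of A1 to PB means the radius VP is perpendicular to PB, so PB runs along (−sin 158°, cos 158°); with |PB| = 10.6, B = (-26.46, -12.52). Then |WB| = |B − W| = 14.83.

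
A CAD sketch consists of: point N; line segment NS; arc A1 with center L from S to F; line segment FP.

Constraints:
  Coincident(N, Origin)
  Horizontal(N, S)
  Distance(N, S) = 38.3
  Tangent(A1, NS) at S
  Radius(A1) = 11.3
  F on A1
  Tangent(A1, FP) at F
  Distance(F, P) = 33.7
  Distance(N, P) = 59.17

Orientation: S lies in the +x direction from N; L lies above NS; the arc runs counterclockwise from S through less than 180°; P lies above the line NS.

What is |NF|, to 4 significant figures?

51.19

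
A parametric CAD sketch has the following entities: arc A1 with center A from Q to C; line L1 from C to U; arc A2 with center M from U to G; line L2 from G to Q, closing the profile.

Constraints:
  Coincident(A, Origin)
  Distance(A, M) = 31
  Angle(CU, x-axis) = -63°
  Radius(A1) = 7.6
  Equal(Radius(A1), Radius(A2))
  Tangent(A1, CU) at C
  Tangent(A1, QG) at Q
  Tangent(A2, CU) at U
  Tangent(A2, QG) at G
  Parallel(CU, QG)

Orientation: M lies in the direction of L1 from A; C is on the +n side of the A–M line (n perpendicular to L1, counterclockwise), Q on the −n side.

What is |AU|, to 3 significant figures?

31.9

The slot axis is L1's direction at -63.0°, so u = (cos -63.0°, sin -63.0°) = (0.454, -0.891) and n = (−sin -63.0°, cos -63.0°) = (0.891, 0.454). A is at the origin and M lies 31.0 along u from A, so M = 31.0·u = (14.1, -27.6). Tangency of A1 to both parallel lines with radius 7.6 puts C and Q at A ± 7.6·n: C = (6.77, 3.45), Q = (-6.77, -3.45). Equal radii place U and G the same way about M: U = M + 7.6·n = (20.8, -24.2), G = M − 7.6·n = (7.30, -31.1). Then |AU| = |U − A| = 31.9.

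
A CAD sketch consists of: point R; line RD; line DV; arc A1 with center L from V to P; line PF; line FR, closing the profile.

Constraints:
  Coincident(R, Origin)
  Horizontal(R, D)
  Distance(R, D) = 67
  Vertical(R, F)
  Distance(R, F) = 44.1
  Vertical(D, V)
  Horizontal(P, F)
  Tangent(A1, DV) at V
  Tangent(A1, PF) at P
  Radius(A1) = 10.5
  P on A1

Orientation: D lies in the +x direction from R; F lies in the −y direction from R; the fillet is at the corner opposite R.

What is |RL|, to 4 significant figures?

65.74

R is at the origin; RD is horizontal with |RD| = 67.0 and D on the +x side, so D = (67.00, 0.000). R and F share the same x with |RF| = 44.1 and F on the −y side, so F = (0.000, -44.10). The virtual corner opposite R is at (67.00, -44.10). Since A1 is tangent to DV there, LV ⟂ DV and tangency of A1 to PF means the radius LP is perpendicular to PF, with radius 10.5, so the center L sits 10.5 in from both sides at L = (56.50, -33.60). Then |RL| = |L − R| = 65.74.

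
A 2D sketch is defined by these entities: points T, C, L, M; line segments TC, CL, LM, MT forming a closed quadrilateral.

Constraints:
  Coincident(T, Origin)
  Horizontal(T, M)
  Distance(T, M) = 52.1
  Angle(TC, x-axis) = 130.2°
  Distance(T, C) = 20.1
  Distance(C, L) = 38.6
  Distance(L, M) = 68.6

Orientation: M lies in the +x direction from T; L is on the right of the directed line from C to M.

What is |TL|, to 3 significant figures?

26.4

Checks: |CL| = 38.60 ✓; |LM| = 68.60 ✓.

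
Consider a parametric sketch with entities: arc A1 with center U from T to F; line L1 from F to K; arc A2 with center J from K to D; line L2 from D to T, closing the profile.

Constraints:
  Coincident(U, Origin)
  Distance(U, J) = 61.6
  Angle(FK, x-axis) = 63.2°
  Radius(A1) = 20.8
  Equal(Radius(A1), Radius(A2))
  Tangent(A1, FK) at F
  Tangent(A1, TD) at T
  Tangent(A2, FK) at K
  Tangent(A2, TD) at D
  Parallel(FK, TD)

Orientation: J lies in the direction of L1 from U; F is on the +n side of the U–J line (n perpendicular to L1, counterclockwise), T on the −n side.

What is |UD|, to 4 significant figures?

65.02

Tangency of A1 to both parallel lines with radius 20.8 puts F and T at U ± 20.8·n: F = (-18.57, 9.378), T = (18.57, -9.378). Equal radii place K and D the same way about J: K = J + 20.8·n = (9.208, 64.36), D = J − 20.8·n = (46.34, 45.61). Then |UD| = |D − U| = 65.02.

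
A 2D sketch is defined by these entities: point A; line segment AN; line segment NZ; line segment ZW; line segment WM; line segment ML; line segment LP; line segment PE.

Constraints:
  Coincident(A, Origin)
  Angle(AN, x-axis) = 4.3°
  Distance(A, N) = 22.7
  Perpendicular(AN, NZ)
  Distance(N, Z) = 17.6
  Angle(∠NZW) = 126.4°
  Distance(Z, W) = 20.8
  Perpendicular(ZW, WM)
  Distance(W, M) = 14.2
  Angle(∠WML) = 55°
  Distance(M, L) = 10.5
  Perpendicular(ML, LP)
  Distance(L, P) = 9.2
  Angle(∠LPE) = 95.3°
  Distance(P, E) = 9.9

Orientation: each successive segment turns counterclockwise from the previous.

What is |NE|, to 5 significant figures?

37.523

ML ⟂ LP, so LP runs at 92.900°; with |LP| = 9.2, P = (6.1716, 27.996). ∠LPE = 95.3° gives PE at 177.60° from the x-axis; with |PE| = 9.9, E = (-3.7197, 28.410). Then |NE| = |E − N| = 37.523.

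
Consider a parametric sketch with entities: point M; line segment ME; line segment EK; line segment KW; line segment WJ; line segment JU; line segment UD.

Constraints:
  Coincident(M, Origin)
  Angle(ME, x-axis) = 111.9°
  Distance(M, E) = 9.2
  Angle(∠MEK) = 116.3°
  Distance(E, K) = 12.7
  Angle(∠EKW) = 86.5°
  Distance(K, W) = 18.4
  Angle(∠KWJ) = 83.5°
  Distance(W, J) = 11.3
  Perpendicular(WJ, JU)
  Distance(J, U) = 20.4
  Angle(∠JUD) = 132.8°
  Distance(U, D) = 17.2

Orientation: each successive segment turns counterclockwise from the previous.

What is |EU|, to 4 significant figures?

5.433

∠KWJ = 83.5° gives WJ at 5.600° from the x-axis; with |WJ| = 11.3, J = (-5.137, -7.785). The perpendicularity gives JU at right angles to WJ, so JU runs at 95.60°; with |JU| = 20.4, U = (-7.128, 12.52). Then |EU| = |U − E| = 5.433.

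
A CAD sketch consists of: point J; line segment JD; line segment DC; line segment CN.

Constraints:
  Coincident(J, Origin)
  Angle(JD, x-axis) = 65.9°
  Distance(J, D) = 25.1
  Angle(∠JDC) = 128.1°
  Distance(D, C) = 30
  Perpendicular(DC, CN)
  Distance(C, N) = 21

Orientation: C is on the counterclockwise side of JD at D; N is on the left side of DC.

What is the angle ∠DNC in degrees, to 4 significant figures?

55.01°

J is at the origin; JD runs at 65.9° with length 25.1, so D = 25.1·(cos 65.9°, sin 65.9°) = (10.25, 22.91). ∠JDC = 128.1°, so DC runs at 65.9° + (180° − 128.1°) = 117.8° from the x-axis; with |DC| = 30.0, C = D + 30.0·(cos 117.8°, sin 117.8°) = (-3.743, 49.45). DC ⟂ CN; with |CN| = 21.0 on the left of DC, N = C + 21.0·(-0.8846, -0.4664) = (-22.32, 39.66). Then cos ∠DNC = ND·NC / (|ND||NC|), giving 55.01°.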